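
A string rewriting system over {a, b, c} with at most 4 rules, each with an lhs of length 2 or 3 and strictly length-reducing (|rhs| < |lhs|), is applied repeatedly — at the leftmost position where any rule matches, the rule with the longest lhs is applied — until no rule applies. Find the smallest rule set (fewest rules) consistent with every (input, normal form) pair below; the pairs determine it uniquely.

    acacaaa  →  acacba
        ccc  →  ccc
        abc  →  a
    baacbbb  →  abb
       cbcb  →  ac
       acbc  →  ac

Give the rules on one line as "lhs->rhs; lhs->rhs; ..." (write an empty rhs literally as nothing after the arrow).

  | acacaaa => acacba
  | ccc
  | abc => a
  | baacbbb => bbcbbb => bcabb => abb

aa->b; bc->; bcb->ca; cca->ac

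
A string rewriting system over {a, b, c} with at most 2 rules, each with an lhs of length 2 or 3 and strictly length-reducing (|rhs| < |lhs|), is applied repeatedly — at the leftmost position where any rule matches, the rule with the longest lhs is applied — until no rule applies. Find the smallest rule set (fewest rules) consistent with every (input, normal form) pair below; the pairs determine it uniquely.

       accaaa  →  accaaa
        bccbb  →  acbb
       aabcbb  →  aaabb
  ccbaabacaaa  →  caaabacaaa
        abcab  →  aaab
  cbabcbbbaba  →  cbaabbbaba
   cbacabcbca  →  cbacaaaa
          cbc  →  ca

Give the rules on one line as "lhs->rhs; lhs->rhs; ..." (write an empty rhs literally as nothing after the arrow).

  | accaaa
  | bccbb => acbb
  | aabcbb => aaabb
  | ccbaabacaaa => caaabacaaa

bc->a; ccb->ca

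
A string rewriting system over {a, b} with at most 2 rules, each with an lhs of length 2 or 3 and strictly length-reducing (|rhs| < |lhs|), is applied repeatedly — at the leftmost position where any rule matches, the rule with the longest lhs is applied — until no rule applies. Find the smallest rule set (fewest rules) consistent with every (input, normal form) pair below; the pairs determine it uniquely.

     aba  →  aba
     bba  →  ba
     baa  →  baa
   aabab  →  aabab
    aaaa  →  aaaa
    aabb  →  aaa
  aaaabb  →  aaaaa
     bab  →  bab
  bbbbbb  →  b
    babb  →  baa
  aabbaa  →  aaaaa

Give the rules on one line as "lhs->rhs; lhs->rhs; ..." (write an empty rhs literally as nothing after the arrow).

  | aba
  | bba => ba
  | baa
  | aabab

abb->aa; bb->b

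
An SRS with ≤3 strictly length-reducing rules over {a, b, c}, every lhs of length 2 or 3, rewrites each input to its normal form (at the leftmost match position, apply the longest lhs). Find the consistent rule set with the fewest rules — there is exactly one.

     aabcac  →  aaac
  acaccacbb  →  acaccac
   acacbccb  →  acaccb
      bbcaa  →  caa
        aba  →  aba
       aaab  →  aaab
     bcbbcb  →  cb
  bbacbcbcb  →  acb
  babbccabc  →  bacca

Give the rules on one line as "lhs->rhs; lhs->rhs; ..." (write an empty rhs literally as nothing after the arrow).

bb->; bc->

  | aabcac => aaac
  | acaccacbb => acaccac
  | acacbccb => acaccb
  | bbcaa => caa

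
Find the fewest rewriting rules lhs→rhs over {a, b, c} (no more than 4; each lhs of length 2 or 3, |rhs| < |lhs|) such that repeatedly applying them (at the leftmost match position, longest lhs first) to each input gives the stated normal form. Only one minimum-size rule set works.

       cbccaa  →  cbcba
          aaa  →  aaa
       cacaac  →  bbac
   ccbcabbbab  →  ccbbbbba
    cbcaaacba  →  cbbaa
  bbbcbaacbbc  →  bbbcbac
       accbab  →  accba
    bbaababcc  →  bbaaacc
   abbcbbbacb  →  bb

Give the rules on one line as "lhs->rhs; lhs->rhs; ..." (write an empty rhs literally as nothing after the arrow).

  | cbccaa => cbcba
  | aaa
  | cacaac => bcaac => bbac
  | ccbcabbbab => ccbbbbbab => ccbbbbba

ab->a; acb->; ca->b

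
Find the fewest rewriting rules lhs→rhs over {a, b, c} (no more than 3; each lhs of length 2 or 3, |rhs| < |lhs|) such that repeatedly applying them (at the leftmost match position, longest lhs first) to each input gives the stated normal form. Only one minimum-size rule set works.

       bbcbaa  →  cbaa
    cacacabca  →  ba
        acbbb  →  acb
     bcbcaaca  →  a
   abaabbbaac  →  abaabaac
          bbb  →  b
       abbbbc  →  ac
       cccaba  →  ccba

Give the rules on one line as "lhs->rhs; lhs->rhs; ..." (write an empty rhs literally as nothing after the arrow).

bb->; bc->b; ca->

  | bbcbaa => cbaa
  | cacacabca => cacabca => cabca => bca => ba
  | acbbb => acb
  | bcbcaaca => bbcaaca => caaca => aca => a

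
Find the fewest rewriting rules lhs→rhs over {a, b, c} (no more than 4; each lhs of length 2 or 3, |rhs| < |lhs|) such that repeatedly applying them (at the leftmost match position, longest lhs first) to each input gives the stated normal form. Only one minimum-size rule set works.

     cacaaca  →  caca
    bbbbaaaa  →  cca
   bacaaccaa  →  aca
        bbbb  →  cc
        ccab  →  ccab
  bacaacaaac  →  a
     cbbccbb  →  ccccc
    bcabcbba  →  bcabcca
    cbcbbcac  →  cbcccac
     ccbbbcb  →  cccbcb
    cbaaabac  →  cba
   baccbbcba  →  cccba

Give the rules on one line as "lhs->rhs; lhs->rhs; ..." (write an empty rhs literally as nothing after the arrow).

  | cacaaca => cacaa => caca
  | bbbbaaaa => cbbaaaa => ccaaaa => ccaaa => ccaa => cca
  | bacaaccaa => aaccaa => acaa => aca
  | bbbb => cbb => cc

aa->a; aac->a; bac->; bb->c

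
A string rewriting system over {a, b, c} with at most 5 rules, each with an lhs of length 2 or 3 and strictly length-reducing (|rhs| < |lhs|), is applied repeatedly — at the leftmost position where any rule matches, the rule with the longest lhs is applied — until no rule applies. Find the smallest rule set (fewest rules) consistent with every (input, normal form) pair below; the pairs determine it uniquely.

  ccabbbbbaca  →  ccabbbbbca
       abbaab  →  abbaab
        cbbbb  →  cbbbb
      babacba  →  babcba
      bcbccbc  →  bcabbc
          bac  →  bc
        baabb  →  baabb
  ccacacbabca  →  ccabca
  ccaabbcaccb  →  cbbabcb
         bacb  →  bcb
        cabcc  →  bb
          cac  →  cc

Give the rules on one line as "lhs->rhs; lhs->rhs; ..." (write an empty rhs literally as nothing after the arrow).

ac->c; bcc->ab; caa->b; ccb->

  | ccabbbbbaca => ccabbbbbca
  | abbaab
  | cbbbb
  | babacba => babcba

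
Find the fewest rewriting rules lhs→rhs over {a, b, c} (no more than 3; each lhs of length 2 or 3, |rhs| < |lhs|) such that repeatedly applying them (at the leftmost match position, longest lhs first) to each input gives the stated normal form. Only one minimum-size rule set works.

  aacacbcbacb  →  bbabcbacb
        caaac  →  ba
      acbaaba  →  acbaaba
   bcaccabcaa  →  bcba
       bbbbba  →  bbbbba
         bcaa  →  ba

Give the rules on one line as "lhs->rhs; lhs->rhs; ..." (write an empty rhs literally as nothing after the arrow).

  | aacacbcbacb => baacbcbacb => bbabcbacb
  | caaac => aac => ba
  | acbaaba
  | bcaccabcaa => bccabcaa => bcbcaa => bcba

aac->ba; ca->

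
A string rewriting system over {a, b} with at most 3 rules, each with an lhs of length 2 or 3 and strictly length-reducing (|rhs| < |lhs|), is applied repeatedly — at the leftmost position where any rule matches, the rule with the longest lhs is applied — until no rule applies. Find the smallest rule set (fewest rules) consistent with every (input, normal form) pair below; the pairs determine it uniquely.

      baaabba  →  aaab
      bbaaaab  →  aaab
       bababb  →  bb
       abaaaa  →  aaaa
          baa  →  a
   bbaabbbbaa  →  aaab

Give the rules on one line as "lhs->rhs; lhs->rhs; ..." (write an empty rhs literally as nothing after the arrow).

ba->; bba->ab

  | baaabba => aabba => aaab
  | bbaaaab => abaaab => aaab
  | bababb => babb => bb
  | abaaaa => aaaa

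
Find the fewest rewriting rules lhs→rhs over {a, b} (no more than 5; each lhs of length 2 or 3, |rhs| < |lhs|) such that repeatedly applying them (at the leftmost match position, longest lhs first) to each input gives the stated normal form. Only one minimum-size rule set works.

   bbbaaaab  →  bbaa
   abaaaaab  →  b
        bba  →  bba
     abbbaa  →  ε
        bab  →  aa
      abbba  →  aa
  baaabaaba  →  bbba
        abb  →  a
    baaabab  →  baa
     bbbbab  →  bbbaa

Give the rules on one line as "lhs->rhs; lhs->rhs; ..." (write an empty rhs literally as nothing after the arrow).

  | bbbaaaab => bbbab => bbaa
  | abaaaaab => aaaaaab => aaab => b
  | bba
  | abbbaa => abbaa => abaa => aaa => ε

aaa->; aab->b; ab->a; bab->aa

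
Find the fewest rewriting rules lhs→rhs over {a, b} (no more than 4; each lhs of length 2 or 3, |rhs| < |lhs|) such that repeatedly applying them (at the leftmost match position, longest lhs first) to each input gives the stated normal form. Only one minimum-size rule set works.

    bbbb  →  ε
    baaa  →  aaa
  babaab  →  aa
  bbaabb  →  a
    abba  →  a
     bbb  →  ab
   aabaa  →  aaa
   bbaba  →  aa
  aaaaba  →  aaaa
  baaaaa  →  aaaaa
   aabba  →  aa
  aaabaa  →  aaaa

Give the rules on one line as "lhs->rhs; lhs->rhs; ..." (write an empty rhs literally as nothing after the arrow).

aab->a; abb->; ba->a; bb->a

  | bbbb => abb => ε
  | baaa => aaa
  | babaab => abaab => aaab => aa
  | bbaabb => aaabb => aab => a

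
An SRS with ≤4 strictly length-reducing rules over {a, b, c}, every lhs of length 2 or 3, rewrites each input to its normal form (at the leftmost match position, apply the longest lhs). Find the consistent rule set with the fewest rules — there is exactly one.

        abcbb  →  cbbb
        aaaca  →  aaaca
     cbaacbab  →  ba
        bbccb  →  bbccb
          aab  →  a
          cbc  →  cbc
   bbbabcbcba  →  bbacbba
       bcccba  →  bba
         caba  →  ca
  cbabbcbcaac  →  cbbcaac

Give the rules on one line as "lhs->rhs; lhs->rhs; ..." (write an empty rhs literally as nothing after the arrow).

ab->; abc->cb; bab->a; cba->ba

  | abcbb => cbbb
  | aaaca
  | cbaacbab => baacbab => baabab => baab => ba
  | bbccb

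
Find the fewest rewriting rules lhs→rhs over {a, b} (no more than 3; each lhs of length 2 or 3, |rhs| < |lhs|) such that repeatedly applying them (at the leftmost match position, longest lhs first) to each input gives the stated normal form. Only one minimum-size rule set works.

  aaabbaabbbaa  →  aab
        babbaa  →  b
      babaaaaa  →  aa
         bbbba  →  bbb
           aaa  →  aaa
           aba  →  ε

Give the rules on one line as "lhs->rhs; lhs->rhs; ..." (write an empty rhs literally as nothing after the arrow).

aba->; baa->; bba->b

  | aaabbaabbbaa => aaababbbaa => aabbbaa => aabba => aab
  | babbaa => baba => b
  | babaaaaa => baaaa => aa
  | bbbba => bbb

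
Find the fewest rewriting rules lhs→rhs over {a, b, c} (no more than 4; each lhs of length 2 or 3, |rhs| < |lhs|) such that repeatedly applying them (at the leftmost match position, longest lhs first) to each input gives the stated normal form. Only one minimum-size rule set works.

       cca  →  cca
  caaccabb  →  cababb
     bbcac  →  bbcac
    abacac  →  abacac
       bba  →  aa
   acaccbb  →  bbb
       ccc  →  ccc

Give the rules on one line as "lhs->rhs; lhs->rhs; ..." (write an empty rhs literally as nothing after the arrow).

acb->b; acc->b; bba->aa

  | cca
  | caaccabb => cababb
  | bbcac
  | abacac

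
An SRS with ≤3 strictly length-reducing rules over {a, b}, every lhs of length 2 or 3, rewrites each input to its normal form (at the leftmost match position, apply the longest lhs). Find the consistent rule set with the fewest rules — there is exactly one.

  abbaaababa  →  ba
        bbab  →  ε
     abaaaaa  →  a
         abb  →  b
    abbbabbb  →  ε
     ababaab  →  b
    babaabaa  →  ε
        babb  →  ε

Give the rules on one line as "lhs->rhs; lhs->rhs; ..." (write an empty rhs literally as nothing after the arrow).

aa->; ab->; bb->

  | abbaaababa => baaababa => bababa => baba => ba
  | bbab => ab => ε
  | abaaaaa => aaaaa => aaa => a
  | abb => b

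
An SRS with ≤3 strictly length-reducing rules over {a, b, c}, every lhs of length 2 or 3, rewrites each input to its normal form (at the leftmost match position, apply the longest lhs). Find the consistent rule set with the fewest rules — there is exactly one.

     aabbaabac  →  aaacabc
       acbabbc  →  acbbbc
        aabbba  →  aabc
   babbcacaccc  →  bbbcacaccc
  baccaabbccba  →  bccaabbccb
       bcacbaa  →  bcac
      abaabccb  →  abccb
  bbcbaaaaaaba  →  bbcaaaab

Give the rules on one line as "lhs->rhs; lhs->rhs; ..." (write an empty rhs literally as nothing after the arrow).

ba->b; baa->; bba->ac

  | aabbaabac => aaacabac => aaacabc
  | acbabbc => acbbbc
  | aabbba => aabac => aabc
  | babbcacaccc => bbbcacaccc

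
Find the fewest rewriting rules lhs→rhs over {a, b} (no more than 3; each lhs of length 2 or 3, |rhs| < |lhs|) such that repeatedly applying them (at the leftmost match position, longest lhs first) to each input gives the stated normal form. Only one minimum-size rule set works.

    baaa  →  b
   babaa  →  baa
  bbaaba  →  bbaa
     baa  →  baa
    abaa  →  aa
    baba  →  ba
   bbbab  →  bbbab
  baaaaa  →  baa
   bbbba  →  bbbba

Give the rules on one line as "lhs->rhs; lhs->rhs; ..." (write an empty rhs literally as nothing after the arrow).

  | baaa => b
  | babaa => baa
  | bbaaba => bbaa
  | baa

aaa->; aba->a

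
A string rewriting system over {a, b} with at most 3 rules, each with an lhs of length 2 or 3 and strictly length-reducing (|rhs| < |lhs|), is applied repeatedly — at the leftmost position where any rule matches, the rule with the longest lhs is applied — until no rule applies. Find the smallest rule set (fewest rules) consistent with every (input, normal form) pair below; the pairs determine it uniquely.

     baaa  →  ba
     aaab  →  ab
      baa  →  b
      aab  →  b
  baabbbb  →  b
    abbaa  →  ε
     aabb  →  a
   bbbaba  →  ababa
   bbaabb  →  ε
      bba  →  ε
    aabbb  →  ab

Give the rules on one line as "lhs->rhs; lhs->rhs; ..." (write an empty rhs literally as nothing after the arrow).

  | baaa => ba
  | aaab => ab
  | baa => b
  | aab => b

aa->; bb->a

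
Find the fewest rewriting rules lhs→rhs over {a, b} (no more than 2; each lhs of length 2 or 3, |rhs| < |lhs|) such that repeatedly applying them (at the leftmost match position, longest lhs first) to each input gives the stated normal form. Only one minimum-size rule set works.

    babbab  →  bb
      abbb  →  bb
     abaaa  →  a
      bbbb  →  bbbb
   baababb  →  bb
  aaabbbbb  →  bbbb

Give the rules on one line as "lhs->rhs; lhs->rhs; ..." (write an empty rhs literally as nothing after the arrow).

  | babbab => bbab => bb
  | abbb => bb
  | abaaa => aaa => aa => a
  | bbbb

aa->a; ab->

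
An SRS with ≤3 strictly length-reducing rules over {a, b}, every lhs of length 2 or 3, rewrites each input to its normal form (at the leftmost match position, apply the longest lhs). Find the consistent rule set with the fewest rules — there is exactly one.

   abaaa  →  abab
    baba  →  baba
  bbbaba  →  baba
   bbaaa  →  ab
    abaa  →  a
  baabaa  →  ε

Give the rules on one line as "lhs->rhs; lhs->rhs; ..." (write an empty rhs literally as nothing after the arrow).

aa->b; aaa->ab; bb->

  | abaaa => abab
  | baba
  | bbbaba => baba
  | bbaaa => aaa => ab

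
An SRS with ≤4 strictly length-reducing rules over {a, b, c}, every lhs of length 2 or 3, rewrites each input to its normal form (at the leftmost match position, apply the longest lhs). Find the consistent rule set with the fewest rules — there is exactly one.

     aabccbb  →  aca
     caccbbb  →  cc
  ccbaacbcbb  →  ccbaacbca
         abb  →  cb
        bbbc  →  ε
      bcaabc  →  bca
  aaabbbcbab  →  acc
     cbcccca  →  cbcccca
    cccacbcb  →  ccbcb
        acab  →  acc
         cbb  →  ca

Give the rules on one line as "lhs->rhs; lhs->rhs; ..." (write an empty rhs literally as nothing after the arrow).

ab->c; abc->; bb->a; cac->

  | aabccbb => acbb => aca
  | caccbbb => cbbb => cab => cc
  | ccbaacbcbb => ccbaacbca
  | abb => cb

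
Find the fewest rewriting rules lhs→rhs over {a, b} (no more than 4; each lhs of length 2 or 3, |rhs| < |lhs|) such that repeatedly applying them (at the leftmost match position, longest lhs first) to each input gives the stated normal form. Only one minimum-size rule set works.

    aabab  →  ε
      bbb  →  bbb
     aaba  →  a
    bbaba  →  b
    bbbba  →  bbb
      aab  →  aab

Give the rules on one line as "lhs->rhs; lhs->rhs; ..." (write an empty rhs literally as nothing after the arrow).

aba->ba; ba->a; bab->; bba->b

  | aabab => abab => bab => ε
  | bbb
  | aaba => aba => ba => a
  | bbaba => bba => b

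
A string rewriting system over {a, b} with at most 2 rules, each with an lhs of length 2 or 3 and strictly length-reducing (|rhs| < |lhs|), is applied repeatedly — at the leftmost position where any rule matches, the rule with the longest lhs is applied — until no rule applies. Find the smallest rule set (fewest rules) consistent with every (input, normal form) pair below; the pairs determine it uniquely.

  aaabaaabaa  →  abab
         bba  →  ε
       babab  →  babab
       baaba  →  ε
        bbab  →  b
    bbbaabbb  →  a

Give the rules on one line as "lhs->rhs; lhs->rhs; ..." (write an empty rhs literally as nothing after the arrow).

aa->; bb->a

  | aaabaaabaa => abaaabaa => ababaa => abab
  | bba => aa => ε
  | babab
  | baaba => bba => aa => ε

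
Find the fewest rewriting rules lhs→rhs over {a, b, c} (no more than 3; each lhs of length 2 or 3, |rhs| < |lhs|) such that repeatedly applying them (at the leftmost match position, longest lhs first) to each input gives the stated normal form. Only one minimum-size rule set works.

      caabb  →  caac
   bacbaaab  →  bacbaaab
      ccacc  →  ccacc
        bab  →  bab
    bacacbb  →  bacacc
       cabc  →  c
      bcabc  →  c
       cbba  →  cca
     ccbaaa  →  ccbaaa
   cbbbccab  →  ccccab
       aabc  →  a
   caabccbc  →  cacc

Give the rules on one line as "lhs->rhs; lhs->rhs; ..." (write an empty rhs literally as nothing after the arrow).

  | caabb => caac
  | bacbaaab
  | ccacc
  | bab

abc->; bb->c; bc->c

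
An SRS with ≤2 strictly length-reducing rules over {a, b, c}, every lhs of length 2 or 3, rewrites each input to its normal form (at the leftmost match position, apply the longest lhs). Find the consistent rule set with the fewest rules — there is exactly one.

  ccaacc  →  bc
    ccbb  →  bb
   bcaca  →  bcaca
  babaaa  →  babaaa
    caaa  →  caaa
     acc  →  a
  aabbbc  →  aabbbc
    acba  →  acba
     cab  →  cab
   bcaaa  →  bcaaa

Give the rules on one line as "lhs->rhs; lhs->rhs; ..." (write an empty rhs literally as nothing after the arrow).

aac->b; cc->

  | ccaacc => aacc => bc
  | ccbb => bb
  | bcaca
  | babaaa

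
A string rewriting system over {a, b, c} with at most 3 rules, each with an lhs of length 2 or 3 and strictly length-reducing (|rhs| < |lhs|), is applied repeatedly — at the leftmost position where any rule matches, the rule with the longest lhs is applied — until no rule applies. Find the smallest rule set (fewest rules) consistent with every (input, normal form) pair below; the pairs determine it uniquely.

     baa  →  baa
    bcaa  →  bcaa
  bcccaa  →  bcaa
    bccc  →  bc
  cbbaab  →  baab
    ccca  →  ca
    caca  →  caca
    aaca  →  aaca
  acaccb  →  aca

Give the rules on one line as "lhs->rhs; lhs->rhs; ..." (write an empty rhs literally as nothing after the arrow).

  | baa
  | bcaa
  | bcccaa => bccaa => bcaa
  | bccc => bcc => bc

cb->; cc->c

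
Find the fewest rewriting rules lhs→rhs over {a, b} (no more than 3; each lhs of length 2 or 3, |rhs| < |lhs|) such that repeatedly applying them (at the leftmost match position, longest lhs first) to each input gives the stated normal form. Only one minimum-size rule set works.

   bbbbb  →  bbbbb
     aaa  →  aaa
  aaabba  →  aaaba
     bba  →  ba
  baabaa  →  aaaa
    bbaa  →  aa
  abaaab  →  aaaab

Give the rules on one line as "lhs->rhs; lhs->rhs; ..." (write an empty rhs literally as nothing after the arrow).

  | bbbbb
  | aaa
  | aaabba => aaaba
  | bba => ba

baa->aa; bba->ba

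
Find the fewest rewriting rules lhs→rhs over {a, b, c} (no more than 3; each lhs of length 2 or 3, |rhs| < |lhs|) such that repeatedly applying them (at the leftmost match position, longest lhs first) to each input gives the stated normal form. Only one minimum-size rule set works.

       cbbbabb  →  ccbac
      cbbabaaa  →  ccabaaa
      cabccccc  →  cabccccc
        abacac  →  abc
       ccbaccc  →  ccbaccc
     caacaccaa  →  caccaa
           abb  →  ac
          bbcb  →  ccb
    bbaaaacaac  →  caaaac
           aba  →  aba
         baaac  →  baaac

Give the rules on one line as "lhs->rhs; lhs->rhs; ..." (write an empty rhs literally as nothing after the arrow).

aca->; bb->c

  | cbbbabb => ccbabb => ccbac
  | cbbabaaa => ccabaaa
  | cabccccc
  | abacac => abc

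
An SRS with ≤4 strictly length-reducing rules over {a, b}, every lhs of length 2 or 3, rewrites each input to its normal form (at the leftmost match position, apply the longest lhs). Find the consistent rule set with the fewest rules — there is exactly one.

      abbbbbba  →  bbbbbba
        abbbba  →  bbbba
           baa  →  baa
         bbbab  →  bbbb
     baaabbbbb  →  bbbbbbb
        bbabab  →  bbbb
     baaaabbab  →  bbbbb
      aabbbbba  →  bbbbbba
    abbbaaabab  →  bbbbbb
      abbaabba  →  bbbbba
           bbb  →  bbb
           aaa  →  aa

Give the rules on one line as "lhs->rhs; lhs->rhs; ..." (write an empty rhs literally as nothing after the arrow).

aaa->aa; aab->bb; ab->b

  | abbbbbba => bbbbbba
  | abbbba => bbbba
  | baa
  | bbbab => bbbb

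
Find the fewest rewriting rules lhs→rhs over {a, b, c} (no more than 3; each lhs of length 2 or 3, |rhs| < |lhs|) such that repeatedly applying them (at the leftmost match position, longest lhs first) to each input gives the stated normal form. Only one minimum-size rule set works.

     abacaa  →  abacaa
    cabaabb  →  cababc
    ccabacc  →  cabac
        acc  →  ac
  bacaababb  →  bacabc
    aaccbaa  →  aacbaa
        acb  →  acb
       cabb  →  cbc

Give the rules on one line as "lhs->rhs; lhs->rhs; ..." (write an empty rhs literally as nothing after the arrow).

  | abacaa
  | cabaabb => cababc
  | ccabacc => cabacc => cabac
  | acc => ac

abb->bc; cc->c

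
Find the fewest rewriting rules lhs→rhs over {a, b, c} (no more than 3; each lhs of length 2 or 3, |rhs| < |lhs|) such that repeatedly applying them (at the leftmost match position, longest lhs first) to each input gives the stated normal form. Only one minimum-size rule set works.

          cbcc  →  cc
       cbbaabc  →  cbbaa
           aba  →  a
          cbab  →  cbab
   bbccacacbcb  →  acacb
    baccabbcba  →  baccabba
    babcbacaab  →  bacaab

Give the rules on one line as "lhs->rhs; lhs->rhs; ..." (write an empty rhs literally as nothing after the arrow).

aba->a; bc->

  | cbcc => cc
  | cbbaabc => cbbaa
  | aba => a
  | cbab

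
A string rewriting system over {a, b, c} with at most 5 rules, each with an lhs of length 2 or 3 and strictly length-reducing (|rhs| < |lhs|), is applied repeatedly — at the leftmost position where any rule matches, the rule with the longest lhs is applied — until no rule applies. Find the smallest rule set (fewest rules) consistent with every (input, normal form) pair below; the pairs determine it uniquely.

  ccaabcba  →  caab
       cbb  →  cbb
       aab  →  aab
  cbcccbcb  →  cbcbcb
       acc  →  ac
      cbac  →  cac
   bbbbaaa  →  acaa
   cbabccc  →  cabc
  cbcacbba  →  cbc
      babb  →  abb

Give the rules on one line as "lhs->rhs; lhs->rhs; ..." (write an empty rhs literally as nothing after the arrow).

  | ccaabcba => caabcba => caabca => caab
  | cbb
  | aab
  | cbcccbcb => cbccbcb => cbcbcb

ba->a; bba->ac; bca->b; cc->c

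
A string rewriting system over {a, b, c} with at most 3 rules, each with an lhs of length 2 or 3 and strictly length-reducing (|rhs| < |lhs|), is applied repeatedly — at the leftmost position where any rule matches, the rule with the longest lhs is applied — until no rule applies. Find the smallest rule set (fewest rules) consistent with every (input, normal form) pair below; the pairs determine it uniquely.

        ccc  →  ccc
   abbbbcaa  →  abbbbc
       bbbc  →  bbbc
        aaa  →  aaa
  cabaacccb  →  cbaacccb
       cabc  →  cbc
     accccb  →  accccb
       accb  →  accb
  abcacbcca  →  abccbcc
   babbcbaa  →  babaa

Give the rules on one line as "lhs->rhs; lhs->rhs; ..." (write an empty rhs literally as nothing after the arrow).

  | ccc
  | abbbbcaa => abbbbca => abbbbc
  | bbbc
  | aaa

bcb->; ca->c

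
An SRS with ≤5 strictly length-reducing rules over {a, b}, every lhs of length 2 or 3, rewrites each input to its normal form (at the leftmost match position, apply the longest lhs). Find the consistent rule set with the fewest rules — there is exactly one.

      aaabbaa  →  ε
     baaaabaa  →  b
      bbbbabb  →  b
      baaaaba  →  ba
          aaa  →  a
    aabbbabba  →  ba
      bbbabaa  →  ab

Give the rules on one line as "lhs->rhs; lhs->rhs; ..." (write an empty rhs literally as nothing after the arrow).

aa->; aab->; bb->a; bbb->

  | aaabbaa => abbaa => aaaa => aa => ε
  | baaaabaa => baabaa => baa => b
  | bbbbabb => babb => baa => b
  | baaaaba => baaba => ba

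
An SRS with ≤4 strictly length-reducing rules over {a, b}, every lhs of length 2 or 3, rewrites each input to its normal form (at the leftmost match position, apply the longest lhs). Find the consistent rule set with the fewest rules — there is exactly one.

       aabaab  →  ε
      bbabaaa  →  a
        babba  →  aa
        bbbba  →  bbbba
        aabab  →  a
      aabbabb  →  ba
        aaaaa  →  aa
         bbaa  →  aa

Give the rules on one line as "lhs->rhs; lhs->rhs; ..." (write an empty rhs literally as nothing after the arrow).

  | aabaab => aab => ε
  | bbabaaa => bbaaaa => baaaa => aaaa => a
  | babba => baba => baa => aa
  | bbbba

aaa->; aab->; ab->a; baa->aa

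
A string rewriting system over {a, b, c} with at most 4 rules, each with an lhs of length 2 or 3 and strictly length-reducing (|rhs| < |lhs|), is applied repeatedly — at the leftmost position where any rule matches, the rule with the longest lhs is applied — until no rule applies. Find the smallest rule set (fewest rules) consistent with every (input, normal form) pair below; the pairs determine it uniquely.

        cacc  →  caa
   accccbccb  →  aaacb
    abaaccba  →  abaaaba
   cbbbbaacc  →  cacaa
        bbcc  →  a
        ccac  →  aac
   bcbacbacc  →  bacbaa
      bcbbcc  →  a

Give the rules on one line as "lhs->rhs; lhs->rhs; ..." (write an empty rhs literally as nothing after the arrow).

  | cacc => caa
  | accccbccb => aaccbccb => aaabccb => aaacb
  | abaaccba => abaaaba
  | cbbbbaacc => cbbaacc => cacacc => cacaa

bb->; bba->ac; bc->; cc->a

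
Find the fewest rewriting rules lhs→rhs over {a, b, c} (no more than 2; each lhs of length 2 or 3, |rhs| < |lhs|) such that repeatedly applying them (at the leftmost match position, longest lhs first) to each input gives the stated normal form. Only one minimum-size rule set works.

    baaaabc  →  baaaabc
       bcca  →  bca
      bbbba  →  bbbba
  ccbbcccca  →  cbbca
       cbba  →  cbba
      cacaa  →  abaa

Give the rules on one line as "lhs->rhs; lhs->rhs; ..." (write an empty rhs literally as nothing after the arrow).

cac->ab; cc->c

  | baaaabc
  | bcca => bca
  | bbbba
  | ccbbcccca => cbbcccca => cbbccca => cbbcca => cbbca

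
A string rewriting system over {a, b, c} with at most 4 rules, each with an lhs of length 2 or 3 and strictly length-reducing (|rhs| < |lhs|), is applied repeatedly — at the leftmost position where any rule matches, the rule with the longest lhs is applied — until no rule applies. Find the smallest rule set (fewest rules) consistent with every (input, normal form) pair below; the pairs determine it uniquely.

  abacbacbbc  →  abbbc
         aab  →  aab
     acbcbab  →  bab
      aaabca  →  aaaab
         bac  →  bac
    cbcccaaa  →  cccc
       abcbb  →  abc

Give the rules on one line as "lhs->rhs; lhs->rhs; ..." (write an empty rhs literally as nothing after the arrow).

  | abacbacbbc => abacacbbc => abaccbbc => abbbc
  | aab
  | acbcbab => accbab => bab
  | aaabca => aaaab

acc->; bca->ab; ca->c; cb->c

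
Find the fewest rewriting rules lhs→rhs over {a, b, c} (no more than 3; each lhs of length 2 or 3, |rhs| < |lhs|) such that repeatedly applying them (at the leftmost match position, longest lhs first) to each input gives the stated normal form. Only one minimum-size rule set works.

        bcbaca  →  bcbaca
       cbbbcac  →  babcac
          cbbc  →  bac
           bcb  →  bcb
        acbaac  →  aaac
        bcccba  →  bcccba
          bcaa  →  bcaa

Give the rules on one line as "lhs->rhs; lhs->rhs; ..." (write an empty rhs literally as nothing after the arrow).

acb->a; cbb->ba

  | bcbaca
  | cbbbcac => babcac
  | cbbc => bac
  | bcb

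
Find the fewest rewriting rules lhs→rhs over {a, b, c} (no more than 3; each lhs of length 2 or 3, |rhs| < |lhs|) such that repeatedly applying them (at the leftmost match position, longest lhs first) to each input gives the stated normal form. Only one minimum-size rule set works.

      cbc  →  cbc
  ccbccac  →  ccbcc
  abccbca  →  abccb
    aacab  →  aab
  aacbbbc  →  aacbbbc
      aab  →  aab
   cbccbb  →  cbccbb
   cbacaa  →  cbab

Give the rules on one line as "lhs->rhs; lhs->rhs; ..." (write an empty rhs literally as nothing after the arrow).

  | cbc
  | ccbccac => ccbcc
  | abccbca => abccb
  | aacab => aab

ca->; caa->b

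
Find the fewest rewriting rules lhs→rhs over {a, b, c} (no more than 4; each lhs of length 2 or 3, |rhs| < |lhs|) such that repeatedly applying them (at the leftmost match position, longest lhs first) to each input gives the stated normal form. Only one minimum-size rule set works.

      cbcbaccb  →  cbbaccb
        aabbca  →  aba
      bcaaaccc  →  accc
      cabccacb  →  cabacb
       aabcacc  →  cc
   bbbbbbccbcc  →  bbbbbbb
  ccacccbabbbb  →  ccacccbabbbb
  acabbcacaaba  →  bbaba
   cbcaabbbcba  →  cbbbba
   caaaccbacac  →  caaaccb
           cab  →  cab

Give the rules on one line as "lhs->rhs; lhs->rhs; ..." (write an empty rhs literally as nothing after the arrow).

aab->a; aca->; baa->; bc->b

  | cbcbaccb => cbbaccb
  | aabbca => abca => aba
  | bcaaaccc => baaaccc => accc
  | cabccacb => cabcacb => cabacb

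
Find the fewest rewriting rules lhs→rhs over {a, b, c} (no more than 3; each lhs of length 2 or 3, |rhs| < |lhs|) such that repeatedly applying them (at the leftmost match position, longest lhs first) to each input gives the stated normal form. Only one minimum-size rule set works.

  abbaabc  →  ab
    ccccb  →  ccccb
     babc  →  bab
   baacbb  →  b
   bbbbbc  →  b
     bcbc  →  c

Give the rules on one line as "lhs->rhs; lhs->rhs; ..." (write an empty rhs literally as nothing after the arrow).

  | abbaabc => aaabc => abc => ab
  | ccccb
  | babc => bab
  | baacbb => bcbb => bbb => b

aa->; bb->; bc->b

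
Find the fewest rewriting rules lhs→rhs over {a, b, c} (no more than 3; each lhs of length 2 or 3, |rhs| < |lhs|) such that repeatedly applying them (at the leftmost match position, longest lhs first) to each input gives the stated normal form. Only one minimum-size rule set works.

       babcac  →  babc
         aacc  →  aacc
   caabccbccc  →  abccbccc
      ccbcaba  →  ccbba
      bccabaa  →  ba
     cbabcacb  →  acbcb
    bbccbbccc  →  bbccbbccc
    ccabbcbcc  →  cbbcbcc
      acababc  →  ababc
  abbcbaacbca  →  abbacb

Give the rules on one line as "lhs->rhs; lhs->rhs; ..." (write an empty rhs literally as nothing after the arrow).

  | babcac => babc
  | aacc
  | caabccbccc => abccbccc
  | ccbcaba => ccbba

ca->; cba->ac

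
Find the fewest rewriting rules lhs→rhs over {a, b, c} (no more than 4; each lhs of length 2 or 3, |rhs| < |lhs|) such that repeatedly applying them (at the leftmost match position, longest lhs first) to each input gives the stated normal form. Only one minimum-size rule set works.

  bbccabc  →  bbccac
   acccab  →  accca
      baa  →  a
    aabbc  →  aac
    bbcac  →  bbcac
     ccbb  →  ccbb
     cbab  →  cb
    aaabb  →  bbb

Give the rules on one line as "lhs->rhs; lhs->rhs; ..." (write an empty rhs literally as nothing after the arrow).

  | bbccabc => bbccac
  | acccab => accca
  | baa => a
  | aabbc => aabc => aac

aaa->b; ab->a; ba->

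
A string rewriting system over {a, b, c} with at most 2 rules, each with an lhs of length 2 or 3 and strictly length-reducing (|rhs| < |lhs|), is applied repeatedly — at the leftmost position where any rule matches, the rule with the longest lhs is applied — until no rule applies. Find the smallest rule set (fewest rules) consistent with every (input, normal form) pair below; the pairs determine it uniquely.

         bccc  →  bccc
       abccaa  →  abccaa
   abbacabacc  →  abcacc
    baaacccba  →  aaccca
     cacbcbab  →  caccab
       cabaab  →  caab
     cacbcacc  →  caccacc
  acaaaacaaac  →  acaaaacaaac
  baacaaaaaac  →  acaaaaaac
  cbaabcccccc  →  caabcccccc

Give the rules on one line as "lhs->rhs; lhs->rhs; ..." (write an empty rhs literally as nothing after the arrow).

ba->; cb->c

  | bccc
  | abccaa
  | abbacabacc => abcabacc => abcacc
  | baaacccba => aacccba => aaccca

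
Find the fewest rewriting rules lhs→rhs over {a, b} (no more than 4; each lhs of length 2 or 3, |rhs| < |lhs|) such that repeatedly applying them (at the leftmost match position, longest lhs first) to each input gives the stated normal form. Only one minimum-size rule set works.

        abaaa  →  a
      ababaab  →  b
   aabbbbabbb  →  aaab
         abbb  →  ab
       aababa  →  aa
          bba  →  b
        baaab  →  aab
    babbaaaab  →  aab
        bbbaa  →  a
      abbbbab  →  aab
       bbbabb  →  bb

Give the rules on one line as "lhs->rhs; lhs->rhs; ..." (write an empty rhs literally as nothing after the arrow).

aba->b; abb->a; ba->; bbb->b

  | abaaa => baa => a
  | ababaab => bbaab => bab => b
  | aabbbbabbb => aabbabbb => aaabbb => aaab
  | abbb => ab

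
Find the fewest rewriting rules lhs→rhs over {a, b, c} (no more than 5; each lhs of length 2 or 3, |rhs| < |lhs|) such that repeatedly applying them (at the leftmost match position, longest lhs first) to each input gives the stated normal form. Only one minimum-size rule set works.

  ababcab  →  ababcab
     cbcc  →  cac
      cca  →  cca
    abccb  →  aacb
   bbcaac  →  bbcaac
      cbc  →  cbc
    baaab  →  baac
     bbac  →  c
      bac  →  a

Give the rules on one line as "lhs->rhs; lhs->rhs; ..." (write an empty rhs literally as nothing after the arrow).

aab->ac; bac->a; bba->; bcc->ac

  | ababcab
  | cbcc => cac
  | cca
  | abccb => aacb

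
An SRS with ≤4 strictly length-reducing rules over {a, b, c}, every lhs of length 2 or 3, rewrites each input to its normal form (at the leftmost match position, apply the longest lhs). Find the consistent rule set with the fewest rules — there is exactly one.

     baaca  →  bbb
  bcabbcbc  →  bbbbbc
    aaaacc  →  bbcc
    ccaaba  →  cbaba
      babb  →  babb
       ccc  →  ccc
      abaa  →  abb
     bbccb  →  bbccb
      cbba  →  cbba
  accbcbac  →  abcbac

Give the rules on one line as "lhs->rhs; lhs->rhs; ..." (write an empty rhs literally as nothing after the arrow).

  | baaca => bbca => bbb
  | bcabbcbc => bbbbcbc => bbbbbc
  | aaaacc => baacc => bbcc
  | ccaaba => cbaba

aa->b; ca->b; cbc->bc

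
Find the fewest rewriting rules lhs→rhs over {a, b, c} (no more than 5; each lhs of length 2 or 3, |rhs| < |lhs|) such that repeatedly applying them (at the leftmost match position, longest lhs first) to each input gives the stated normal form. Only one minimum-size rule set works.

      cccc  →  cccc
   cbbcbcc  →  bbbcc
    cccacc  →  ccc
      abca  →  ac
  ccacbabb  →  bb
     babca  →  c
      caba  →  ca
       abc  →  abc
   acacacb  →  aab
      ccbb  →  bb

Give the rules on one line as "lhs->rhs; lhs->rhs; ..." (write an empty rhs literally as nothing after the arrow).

ba->; bca->c; cac->; cb->b

  | cccc
  | cbbcbcc => bbcbcc => bbbcc
  | cccacc => ccc
  | abca => ac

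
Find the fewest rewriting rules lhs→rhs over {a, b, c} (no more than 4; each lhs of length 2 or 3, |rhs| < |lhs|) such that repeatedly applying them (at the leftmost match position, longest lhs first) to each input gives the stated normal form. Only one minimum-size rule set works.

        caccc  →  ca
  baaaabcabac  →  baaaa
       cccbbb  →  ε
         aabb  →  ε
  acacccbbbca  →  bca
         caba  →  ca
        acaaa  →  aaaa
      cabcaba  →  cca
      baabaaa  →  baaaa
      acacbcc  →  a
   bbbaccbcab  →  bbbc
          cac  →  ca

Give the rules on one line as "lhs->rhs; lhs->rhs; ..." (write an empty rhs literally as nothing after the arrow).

ab->; ac->a; cb->

  | caccc => cacc => cac => ca
  | baaaabcabac => baaacabac => baaaabac => baaaac => baaaa
  | cccbbb => ccbb => cb => ε
  | aabb => ab => ε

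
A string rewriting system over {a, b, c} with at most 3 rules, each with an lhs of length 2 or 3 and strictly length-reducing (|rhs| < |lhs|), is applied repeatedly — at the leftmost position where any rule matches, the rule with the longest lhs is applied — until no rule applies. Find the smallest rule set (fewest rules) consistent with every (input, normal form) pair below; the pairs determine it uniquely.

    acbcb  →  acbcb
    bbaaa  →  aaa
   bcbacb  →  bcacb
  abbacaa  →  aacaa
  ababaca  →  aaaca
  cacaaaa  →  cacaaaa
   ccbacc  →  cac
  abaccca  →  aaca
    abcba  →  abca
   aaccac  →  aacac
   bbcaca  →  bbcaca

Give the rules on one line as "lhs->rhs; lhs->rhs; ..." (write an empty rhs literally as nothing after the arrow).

  | acbcb
  | bbaaa => baaa => aaa
  | bcbacb => bcacb
  | abbacaa => abacaa => aacaa

ba->a; cc->c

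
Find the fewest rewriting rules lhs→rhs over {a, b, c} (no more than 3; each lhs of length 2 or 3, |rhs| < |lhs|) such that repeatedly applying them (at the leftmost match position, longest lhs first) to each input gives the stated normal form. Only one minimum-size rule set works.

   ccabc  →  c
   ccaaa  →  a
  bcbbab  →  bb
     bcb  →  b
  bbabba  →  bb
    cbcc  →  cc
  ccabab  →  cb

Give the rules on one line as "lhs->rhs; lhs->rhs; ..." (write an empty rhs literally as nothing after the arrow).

  | ccabc => cbc => c
  | ccaaa => caa => a
  | bcbbab => bbab => bb
  | bcb => b

ba->; bc->; ca->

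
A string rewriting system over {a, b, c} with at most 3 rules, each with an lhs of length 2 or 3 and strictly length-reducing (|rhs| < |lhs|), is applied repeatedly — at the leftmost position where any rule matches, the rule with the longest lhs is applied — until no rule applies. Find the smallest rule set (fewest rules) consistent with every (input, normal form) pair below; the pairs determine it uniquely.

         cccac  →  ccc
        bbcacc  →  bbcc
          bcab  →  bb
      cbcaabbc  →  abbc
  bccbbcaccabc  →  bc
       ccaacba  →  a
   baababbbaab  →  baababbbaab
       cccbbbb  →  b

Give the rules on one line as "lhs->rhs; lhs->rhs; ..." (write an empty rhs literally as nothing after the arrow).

ca->; cb->

  | cccac => ccc
  | bbcacc => bbcc
  | bcab => bb
  | cbcaabbc => caabbc => abbc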